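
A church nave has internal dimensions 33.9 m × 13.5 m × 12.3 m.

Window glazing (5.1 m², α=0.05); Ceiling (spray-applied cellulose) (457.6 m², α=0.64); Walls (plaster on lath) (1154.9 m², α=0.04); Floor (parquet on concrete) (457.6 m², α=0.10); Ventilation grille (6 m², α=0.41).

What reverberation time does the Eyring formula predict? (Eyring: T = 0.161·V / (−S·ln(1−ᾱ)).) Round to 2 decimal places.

Total surface area S = 5.1 + 457.6 + 1154.9 + 457.6 + 6 = 2081.2 m².
Absorption A = 5.1×0.05 + 457.6×0.64 + 1154.9×0.04 + 457.6×0.10 + 6×0.41 = 387.535 sabins.
ᾱ = 387.535 / 2081.2 = 0.1862.
−S·ln(1−ᾱ) = −2081.2 × ln(1 − 0.1862) = 428.812.
V = 33.9 × 13.5 × 12.3 = 5629.095 m³.
RT60 = 0.161 × 5629.095 / 428.812 = 2.11 s.

2.11 s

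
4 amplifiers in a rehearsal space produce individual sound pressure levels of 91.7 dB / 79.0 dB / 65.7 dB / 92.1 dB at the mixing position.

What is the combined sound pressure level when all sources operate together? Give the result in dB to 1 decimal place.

95.0 dB

Converting to relative power and adding: 10^(91.7/10) + 10^(79.0/10) + 10^(65.7/10) + 10^(92.1/10) = 3.184e+09.
Back to dB: 10·log₁₀ Σ = 95.0 dB.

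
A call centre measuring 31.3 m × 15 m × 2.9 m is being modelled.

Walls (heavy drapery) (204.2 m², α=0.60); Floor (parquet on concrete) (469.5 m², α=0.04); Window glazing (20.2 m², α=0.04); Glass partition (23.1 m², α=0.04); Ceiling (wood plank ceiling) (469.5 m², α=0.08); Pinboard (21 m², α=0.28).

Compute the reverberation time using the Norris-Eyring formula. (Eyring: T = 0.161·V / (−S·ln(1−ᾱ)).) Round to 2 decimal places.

S = Σ Sᵢ = 1207.5 m².
Absorption A = 204.2×0.60 + 469.5×0.04 + 20.2×0.04 + 23.1×0.04 + 469.5×0.08 + 21×0.28 = 186.472 sabins.
Mean coefficient ᾱ = A/S = 0.1544.
−S·ln(1−ᾱ) = −1207.5 × ln(1 − 0.1544) = 202.508.
V = 31.3 × 15 × 2.9 = 1361.55 m³.
T = 0.161·V/[−S·ln(1−ᾱ)] = 0.161·1361.55/202.508 = 1.08 s.

1.08 seconds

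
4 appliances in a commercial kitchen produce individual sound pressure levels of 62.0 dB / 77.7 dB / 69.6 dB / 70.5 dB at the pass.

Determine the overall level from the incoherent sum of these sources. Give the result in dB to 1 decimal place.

Converting to relative power and adding: 10^(62.0/10) + 10^(77.7/10) + 10^(69.6/10) + 10^(70.5/10) = 8.081e+07.
Combined level = 10 log₁₀(8.081e+07) = 79.1 dB.

79.1 dB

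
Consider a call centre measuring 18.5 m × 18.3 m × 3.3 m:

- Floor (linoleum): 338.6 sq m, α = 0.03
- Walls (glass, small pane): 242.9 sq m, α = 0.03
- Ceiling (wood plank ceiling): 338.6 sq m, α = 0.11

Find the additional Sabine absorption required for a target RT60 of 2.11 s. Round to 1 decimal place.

30.6 sabins

Total absorption A₁ = 338.6*0.03 + 242.9*0.03 + 338.6*0.11
  = 10.158 + 7.287 + 37.246 = 54.691 sq m sabins.
Target A₂ = 0.161·1117.215/2.11 = 85.247 sabins (V = 1117.215 m³).
Shortfall: 85.247 − 54.691 = 30.6 sabins.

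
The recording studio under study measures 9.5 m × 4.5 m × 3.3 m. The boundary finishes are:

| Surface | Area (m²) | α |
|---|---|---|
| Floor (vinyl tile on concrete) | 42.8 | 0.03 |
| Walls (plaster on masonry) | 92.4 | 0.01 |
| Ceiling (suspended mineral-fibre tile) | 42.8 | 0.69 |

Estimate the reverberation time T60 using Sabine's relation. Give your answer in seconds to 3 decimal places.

0.716 s

A = Σ Sᵢαᵢ = 42.8*0.03 + 92.4*0.01 + 42.8*0.69 = 31.740 sabins.
V = 9.5·4.5·3.3 = 141.075 m³.
Sabine: RT60 = 0.161 × 141.075 / 31.740 = 0.716 s.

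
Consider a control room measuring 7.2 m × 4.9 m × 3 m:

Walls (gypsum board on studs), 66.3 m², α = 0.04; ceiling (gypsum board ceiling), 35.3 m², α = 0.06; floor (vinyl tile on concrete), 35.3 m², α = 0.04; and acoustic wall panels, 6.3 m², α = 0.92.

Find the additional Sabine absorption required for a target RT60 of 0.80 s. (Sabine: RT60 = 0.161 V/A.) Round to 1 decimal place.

Summing Sᵢαᵢ: 2.652 + 2.118 + 1.412 + 5.796 → A₁ = 11.978 sabins.
Target A₂ = 0.161·105.84/0.80 = 21.300 sabins (V = 105.84 m³).
ΔA = A₂ − A₁ = 21.300 − 11.978 = 9.3 sabins.

9.3 sabins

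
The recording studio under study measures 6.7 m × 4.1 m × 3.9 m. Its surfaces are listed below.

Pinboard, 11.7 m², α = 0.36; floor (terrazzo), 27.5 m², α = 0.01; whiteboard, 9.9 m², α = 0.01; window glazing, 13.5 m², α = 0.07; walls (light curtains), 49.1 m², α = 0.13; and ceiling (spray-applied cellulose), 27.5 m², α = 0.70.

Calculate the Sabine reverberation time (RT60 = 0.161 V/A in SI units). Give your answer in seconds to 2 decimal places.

A = Σ Sᵢαᵢ = 11.7·0.36 + 27.5·0.01 + 9.9·0.01 + 13.5·0.07 + 49.1·0.13 + 27.5·0.70 = 31.164 sabins.
Volume V = 6.7 × 4.1 × 3.9 = 107.133 m³.
RT60 = 0.161 · V / A = 0.161 × 107.133 / 31.164 = 0.55 s.

0.55 sec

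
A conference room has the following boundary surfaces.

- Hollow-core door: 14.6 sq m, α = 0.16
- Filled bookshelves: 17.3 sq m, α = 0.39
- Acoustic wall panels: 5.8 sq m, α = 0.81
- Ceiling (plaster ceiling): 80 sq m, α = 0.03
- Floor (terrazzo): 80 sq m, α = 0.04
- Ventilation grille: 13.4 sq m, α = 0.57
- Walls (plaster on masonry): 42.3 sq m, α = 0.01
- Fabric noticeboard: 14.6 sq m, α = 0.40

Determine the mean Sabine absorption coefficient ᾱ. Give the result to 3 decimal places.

Total surface area S = 268.0 sq m.
Weighted sum Σ Sα = 33.282.
ᾱ = A/S = 0.124.

0.124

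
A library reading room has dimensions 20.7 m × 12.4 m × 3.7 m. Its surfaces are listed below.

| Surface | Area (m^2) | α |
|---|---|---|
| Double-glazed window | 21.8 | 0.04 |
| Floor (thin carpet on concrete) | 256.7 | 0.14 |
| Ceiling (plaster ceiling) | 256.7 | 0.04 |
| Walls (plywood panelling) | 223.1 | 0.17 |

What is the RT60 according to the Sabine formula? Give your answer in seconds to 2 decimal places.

Equivalent absorption area: A = 21.8×0.04 + 256.7×0.14 + 256.7×0.04 + 223.1×0.17 = 85.005 m^2.
V = 20.7·12.4·3.7 = 949.716 m³.
T = 0.161 V/A = 0.161·949.716/85.005 = 1.80 s.

1.80 s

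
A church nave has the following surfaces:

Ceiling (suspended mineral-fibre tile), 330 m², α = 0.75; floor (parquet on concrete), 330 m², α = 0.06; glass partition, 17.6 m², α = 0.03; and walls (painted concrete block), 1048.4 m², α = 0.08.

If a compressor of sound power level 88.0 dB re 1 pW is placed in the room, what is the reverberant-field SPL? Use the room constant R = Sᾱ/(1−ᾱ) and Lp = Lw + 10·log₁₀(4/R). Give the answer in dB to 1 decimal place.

Σ(Sᵢαᵢ) = 330·0.75 + 330·0.06 + 17.6·0.03 + 1048.4·0.08 = 351.700; total area S = 1726.0 m².
ᾱ = 351.700/1726.0 = 0.2038; R = Sᾱ/(1−ᾱ) = 351.700/(1−0.2038) = 441.723 m².
Lp = 88.0 + 10·log₁₀(4/441.723) = 88.0 + (-20.43) = 67.6 dB.

67.6 dB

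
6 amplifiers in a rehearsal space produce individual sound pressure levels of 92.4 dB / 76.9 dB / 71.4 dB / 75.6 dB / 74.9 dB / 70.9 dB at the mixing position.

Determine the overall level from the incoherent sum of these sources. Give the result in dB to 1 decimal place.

92.7 dB

Σ 10^(Lᵢ/10) = 1.88e+09.
L_total = 10·log₁₀(1.88e+09) = 92.7 dB.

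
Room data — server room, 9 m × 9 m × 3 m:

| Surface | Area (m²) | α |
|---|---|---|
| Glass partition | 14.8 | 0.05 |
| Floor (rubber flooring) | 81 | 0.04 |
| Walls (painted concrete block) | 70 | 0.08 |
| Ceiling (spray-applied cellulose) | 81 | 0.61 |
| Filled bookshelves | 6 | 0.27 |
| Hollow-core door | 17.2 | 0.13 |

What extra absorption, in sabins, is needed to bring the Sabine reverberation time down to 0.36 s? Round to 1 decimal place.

45.8 sabins

Total absorption A₁ = 14.8·0.05 + 81·0.04 + 70·0.08 + 81·0.61 + 6·0.27 + 17.2·0.13
  = 0.740 + 3.240 + 5.600 + 49.410 + 1.620 + 2.236 = 62.846 m² sabins.
For T = 0.36 s, need A₂ = 0.161·V/T = 0.161·243/0.36 = 108.675 sabins.
ΔA = A₂ − A₁ = 108.675 − 62.846 = 45.8 sabins.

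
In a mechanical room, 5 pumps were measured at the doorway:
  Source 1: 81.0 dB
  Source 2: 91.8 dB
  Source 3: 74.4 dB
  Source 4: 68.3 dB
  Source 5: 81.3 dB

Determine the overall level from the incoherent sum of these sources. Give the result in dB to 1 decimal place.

Σ 10^(Lᵢ/10) = 1.809e+09.
Combined level = 10 log₁₀(1.809e+09) = 92.6 dB.

92.6 dB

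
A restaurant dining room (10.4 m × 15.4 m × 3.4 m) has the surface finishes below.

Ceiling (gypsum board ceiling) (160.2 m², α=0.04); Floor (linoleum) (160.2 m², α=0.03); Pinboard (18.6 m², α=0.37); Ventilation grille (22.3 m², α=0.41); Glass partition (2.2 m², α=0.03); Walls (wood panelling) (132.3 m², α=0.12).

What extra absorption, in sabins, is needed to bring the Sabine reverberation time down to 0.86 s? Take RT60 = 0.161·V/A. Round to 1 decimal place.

A₁ = Σ Sᵢαᵢ = 160.2·0.04 + 160.2·0.03 + 18.6·0.37 + 22.3·0.41 + 2.2·0.03 + 132.3·0.12 = 43.181 sabins.
For T = 0.86 s, need A₂ = 0.161·V/T = 0.161·544.544/0.86 = 101.944 sabins.
ΔA = A₂ − A₁ = 101.944 − 43.181 = 58.8 sabins.

58.8 sabins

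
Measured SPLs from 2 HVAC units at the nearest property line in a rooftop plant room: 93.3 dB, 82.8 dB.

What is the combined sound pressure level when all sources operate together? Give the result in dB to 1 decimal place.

93.7 dB

Converting to relative power and adding: 10^(93.3/10) + 10^(82.8/10) = 2.329e+09.
L_total = 10·log₁₀(2.329e+09) = 93.7 dB.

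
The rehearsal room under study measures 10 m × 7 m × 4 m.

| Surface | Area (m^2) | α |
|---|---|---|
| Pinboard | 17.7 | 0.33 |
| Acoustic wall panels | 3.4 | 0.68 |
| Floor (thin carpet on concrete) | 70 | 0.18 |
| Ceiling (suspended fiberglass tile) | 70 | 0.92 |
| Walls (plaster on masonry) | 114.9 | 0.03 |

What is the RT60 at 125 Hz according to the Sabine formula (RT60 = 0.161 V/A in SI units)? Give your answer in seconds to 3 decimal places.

0.509 sec

Total absorption A = 17.7×0.33 + 3.4×0.68 + 70×0.18 + 70×0.92 + 114.9×0.03
  = 5.841 + 2.312 + 12.600 + 64.400 + 3.447 = 88.600 m^2 sabins.
Room volume: 280 m³.
Sabine: RT60 = 0.161 × 280 / 88.600 = 0.509 s.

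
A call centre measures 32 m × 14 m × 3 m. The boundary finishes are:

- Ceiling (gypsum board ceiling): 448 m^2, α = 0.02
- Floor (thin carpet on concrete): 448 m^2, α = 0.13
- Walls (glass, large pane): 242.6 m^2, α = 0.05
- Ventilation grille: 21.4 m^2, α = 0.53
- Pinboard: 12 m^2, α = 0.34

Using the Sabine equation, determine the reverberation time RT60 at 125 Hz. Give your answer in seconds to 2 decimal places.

Equivalent absorption area: A = 448*0.02 + 448*0.13 + 242.6*0.05 + 21.4*0.53 + 12*0.34 = 94.752 m^2.
Room volume: 1344 m³.
RT60 = 0.161 · V / A = 0.161 × 1344 / 94.752 = 2.28 s.

2.28 sec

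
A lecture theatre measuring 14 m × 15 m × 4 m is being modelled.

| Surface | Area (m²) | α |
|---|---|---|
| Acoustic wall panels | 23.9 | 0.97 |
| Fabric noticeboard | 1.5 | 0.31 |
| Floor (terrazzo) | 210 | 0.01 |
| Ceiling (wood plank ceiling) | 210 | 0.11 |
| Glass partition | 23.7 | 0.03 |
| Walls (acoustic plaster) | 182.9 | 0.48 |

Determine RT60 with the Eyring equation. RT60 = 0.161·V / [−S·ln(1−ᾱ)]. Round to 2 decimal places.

S = Σ Sᵢ = 652.0 m².
Σ(Sᵢαᵢ) = 23.9·0.97 + 1.5·0.31 + 210·0.01 + 210·0.11 + 23.7·0.03 + 182.9·0.48 = 137.351.
Mean coefficient ᾱ = A/S = 0.2107.
−S·ln(1−ᾱ) = −652.0 × ln(1 − 0.2107) = 154.269.
V = 14 × 15 × 4 = 840 m³.
RT60 = 0.161 × 840 / 154.269 = 0.88 s.

0.88 sec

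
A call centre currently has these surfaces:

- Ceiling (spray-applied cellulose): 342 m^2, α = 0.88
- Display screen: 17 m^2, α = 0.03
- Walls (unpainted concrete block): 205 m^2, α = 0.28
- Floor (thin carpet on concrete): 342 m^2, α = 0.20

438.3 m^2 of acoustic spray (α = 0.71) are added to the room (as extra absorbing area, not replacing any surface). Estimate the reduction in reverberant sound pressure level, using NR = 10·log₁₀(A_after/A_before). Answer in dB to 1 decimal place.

2.4 dB

A_before = Σ Sᵢαᵢ = 342×0.88 + 17×0.03 + 205×0.28 + 342×0.20 = 427.270 sabins.
Treatment contributes 438.3·0.71 = 311.193 sabins.
New total A_after = 738.463 sabins.
NR = 10·log₁₀(738.463/427.270) = 2.4 dB.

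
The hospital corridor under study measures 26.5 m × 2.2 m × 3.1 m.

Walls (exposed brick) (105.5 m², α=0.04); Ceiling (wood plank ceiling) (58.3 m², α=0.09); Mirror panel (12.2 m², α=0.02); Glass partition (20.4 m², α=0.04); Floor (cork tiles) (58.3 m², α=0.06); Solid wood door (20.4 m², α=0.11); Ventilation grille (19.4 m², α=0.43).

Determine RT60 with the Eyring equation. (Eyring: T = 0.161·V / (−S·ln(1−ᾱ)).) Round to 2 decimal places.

1.13 sec

Total surface area S = 105.5 + 58.3 + 12.2 + 20.4 + 58.3 + 20.4 + 19.4 = 294.5 m².
Σ(Sᵢαᵢ) = 105.5·0.04 + 58.3·0.09 + 12.2·0.02 + 20.4·0.04 + 58.3·0.06 + 20.4·0.11 + 19.4·0.43 = 24.611.
Mean coefficient ᾱ = A/S = 0.0836.
Eyring denominator: −S ln(1−ᾱ) = 25.711.
V = 26.5 × 2.2 × 3.1 = 180.73 m³.
T = 0.161·V/[−S·ln(1−ᾱ)] = 0.161·180.73/25.711 = 1.13 s.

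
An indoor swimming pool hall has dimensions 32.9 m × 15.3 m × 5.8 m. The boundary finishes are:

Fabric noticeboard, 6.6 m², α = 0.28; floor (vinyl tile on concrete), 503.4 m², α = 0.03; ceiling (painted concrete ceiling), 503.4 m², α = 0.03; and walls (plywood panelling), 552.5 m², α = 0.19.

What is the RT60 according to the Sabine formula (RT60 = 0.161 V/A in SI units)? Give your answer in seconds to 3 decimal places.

A = Σ Sᵢαᵢ = 6.6×0.28 + 503.4×0.03 + 503.4×0.03 + 552.5×0.19 = 137.027 sabins.
V = 32.9·15.3·5.8 = 2919.546 m³.
Sabine: RT60 = 0.161 × 2919.546 / 137.027 = 3.430 s.

3.430 s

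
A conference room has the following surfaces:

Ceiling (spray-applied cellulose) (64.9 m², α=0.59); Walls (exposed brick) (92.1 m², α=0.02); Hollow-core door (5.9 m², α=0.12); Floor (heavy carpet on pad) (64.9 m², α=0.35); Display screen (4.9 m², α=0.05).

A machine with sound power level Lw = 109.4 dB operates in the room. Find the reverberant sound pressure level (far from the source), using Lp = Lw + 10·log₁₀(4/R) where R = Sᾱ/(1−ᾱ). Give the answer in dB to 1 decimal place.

96.0 dB

A = 63.801 sabins; S = 232.7 m².
ᾱ = 0.2742, so room constant R = A/(1−ᾱ) = 87.904 m².
Lp = 109.4 + 10·log₁₀(4/87.904) = 109.4 + (-13.42) = 96.0 dB.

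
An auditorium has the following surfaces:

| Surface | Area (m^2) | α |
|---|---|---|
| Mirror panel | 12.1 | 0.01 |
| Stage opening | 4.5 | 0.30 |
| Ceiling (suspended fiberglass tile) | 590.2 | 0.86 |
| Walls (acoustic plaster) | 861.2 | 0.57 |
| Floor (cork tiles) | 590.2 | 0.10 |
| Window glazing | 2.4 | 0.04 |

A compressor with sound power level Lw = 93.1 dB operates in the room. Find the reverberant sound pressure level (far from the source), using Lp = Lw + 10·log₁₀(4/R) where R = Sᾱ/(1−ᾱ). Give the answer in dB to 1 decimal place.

65.7 dB

Σ(Sᵢαᵢ) = 12.1×0.01 + 4.5×0.30 + 590.2×0.86 + 861.2×0.57 + 590.2×0.10 + 2.4×0.04 = 1059.043; total area S = 2060.6 m^2.
ᾱ = 1059.043/2060.6 = 0.5139; R = Sᾱ/(1−ᾱ) = 1059.043/(1−0.5139) = 2178.653 m^2.
Lp = 93.1 + 10·log₁₀(4/2178.653) = 93.1 + (-27.36) = 65.7 dB.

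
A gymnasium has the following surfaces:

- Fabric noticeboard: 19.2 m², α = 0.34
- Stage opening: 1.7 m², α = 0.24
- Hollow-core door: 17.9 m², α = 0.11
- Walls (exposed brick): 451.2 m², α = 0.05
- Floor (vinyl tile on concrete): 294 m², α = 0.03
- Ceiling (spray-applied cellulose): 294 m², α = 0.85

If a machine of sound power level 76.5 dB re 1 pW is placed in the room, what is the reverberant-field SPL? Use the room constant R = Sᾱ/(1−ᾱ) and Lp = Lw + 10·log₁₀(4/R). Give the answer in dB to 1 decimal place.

Σ(Sᵢαᵢ) = 19.2·0.34 + 1.7·0.24 + 17.9·0.11 + 451.2·0.05 + 294·0.03 + 294·0.85 = 290.185; total area S = 1078.0 m².
ᾱ = 290.185/1078.0 = 0.2692; R = Sᾱ/(1−ᾱ) = 290.185/(1−0.2692) = 397.079 m².
Lp = 76.5 + 10·log₁₀(4/397.079) = 76.5 + (-19.97) = 56.5 dB.

56.5 dB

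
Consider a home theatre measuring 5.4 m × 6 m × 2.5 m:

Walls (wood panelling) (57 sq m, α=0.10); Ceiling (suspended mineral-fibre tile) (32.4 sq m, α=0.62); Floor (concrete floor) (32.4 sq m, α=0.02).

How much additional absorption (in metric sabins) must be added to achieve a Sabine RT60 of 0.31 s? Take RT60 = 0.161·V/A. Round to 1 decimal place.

15.6 sabins

Summing Sᵢαᵢ: 5.700 + 20.088 + 0.648 → A₁ = 26.436 sabins.
Target A₂ = 0.161·81/0.31 = 42.068 sabins (V = 81 m³).
ΔA = A₂ − A₁ = 42.068 − 26.436 = 15.6 sabins.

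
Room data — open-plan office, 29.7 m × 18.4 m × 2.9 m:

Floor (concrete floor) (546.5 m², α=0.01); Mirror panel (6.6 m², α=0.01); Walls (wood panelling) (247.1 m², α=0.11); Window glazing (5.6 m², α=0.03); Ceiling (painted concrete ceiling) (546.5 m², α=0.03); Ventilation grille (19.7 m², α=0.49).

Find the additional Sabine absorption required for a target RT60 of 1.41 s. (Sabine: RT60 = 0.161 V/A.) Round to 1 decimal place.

Summing Sᵢαᵢ: 5.465 + 0.066 + 27.181 + 0.168 + 16.395 + 9.653 → A₁ = 58.928 sabins.
For T = 1.41 s, need A₂ = 0.161·V/T = 0.161·1584.792/1.41 = 180.959 sabins.
Shortfall: 180.959 − 58.928 = 122.0 sabins.

122.0 sabins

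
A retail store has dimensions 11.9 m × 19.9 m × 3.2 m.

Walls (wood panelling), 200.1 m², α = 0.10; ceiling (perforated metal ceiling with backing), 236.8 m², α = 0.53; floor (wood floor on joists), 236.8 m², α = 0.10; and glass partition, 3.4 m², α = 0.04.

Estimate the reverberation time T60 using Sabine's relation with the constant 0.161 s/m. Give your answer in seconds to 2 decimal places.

A = Σ Sᵢαᵢ = 200.1·0.10 + 236.8·0.53 + 236.8·0.10 + 3.4·0.04 = 169.330 sabins.
Room volume: 757.792 m³.
Sabine: RT60 = 0.161 × 757.792 / 169.330 = 0.72 s.

0.72 s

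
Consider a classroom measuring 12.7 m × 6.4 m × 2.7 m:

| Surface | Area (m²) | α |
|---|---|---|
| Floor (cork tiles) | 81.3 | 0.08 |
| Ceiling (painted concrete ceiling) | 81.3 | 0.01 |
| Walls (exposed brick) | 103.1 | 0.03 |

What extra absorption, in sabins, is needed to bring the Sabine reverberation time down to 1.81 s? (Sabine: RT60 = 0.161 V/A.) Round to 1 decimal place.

9.1 sabins

Summing Sᵢαᵢ: 6.504 + 0.813 + 3.093 → A₁ = 10.410 sabins.
Target A₂ = 0.161·219.456/1.81 = 19.521 sabins (V = 219.456 m³).
ΔA = A₂ − A₁ = 19.521 − 10.410 = 9.1 sabins.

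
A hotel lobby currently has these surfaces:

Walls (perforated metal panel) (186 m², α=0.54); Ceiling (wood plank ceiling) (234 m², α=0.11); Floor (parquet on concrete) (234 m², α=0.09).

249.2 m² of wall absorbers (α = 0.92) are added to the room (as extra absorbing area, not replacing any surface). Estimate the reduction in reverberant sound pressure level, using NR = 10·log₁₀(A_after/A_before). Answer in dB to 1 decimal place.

4.1 dB

A_before = Σ Sᵢαᵢ = 186×0.54 + 234×0.11 + 234×0.09 = 147.240 sabins.
Treatment contributes 249.2·0.92 = 229.264 sabins.
New total A_after = 376.504 sabins.
NR = 10·log₁₀(376.504/147.240) = 4.1 dB.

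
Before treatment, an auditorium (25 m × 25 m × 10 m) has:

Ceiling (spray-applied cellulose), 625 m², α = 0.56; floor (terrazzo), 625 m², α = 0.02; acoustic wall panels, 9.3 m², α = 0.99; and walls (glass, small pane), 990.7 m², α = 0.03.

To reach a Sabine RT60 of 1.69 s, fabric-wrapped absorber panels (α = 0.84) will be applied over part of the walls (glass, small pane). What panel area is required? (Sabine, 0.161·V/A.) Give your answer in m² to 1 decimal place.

A₁ = Σ Sᵢαᵢ = 625*0.56 + 625*0.02 + 9.3*0.99 + 990.7*0.03 = 401.428 sabins.
Required A₂ = 0.161·6250/1.69 = 595.414 sabins.
ΔA needed = 595.414 − 401.428 = 193.986 sabins.
Net gain per m²: Δα = 0.84 − 0.03 = 0.81.
Area = ΔA/Δα = 193.986/0.81 = 239.5 m².

239.5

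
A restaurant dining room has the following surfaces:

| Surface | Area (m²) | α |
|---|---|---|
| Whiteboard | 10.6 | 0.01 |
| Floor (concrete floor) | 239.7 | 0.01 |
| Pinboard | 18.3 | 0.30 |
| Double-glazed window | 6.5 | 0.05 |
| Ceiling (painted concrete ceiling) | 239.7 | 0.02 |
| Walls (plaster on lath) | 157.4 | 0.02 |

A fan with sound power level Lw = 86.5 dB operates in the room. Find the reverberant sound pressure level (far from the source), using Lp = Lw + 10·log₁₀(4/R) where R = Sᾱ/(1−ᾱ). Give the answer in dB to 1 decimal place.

80.3 dB

A = 16.260 sabins; S = 672.2 m².
ᾱ = 16.260/672.2 = 0.0242; R = Sᾱ/(1−ᾱ) = 16.260/(1−0.0242) = 16.663 m².
Lp = Lw + 10 log₁₀(4/R) = 86.5 -6.20 = 80.3 dB.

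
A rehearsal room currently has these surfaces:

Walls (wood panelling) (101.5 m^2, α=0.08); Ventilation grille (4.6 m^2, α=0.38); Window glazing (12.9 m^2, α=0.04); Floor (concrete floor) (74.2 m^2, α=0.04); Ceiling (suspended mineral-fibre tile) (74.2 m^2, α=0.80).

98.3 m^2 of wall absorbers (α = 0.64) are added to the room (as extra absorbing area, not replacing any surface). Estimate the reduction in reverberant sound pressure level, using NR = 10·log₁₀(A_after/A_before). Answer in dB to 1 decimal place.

2.7 dB

Total absorption A_before = 101.5*0.08 + 4.6*0.38 + 12.9*0.04 + 74.2*0.04 + 74.2*0.80
  = 8.120 + 1.748 + 0.516 + 2.968 + 59.360 = 72.712 m^2 sabins.
Added absorption = 98.3 × 0.64 = 62.912 sabins.
New total A_after = 135.624 sabins.
NR = 10·log₁₀(135.624/72.712) = 2.7 dB.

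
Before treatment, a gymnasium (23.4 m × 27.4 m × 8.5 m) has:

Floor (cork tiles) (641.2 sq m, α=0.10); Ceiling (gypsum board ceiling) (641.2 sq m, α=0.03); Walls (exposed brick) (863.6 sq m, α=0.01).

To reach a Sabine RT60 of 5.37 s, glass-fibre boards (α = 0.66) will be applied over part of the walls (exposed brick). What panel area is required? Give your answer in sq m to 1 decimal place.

Summing Sᵢαᵢ: 64.120 + 19.236 + 8.636 → A₁ = 91.992 sabins.
V = 5449.86 m³. Target absorption A₂ = 0.161 × 5449.86 / 5.37 = 163.394 sabins.
ΔA needed = 163.394 − 91.992 = 71.402 sabins.
Net gain per sq m: Δα = 0.66 − 0.01 = 0.65.
Area = ΔA/Δα = 71.402/0.65 = 109.8 sq m.

109.8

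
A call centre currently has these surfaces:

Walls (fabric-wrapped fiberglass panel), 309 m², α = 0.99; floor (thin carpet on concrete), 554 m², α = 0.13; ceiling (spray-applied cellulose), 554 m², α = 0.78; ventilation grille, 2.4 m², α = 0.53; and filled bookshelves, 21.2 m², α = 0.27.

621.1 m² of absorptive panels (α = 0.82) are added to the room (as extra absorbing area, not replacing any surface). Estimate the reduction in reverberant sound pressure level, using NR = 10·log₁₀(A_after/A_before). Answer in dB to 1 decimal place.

Total absorption A_before = 309×0.99 + 554×0.13 + 554×0.78 + 2.4×0.53 + 21.2×0.27
  = 305.910 + 72.020 + 432.120 + 1.272 + 5.724 = 817.046 m² sabins.
Added absorption = 621.1 × 0.82 = 509.302 sabins.
A_after = 817.046 + 509.302 = 1326.348 sabins.
NR = 10·log₁₀(1326.348/817.046) = 2.1 dB.

2.1 dB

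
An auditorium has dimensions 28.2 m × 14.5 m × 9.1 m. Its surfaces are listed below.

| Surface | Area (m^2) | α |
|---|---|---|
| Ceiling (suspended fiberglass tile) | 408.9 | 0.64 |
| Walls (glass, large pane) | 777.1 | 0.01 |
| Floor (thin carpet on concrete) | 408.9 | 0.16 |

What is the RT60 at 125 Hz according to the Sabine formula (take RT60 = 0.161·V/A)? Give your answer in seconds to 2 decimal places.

Total absorption A = 408.9*0.64 + 777.1*0.01 + 408.9*0.16
  = 261.696 + 7.771 + 65.424 = 334.891 m^2 sabins.
V = 28.2·14.5·9.1 = 3720.99 m³.
RT60 = 0.161 · V / A = 0.161 × 3720.99 / 334.891 = 1.79 s.

1.79 s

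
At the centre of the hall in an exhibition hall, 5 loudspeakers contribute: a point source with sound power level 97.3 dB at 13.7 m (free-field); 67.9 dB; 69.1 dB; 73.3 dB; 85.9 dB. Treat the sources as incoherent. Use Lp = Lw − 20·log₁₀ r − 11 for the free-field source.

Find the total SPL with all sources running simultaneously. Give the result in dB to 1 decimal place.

Source at 13.7 m: Lp = 97.3 − 20·log₁₀(13.7) − 11 = 63.6 dB.
Converting to relative power and adding: 10^(63.6/10) + 10^(67.9/10) + 10^(69.1/10) + 10^(73.3/10) + 10^(85.9/10) = 4.27e+08.
L_total = 10·log₁₀(4.27e+08) = 86.3 dB.

86.3 dB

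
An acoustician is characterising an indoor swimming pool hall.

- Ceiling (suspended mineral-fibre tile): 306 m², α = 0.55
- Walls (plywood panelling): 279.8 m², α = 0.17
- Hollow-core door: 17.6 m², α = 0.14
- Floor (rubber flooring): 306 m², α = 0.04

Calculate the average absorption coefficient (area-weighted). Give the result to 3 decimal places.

0.254

S = Σ Sᵢ = 306 + 279.8 + 17.6 + 306 = 909.4 m².
A = 306·0.55 + 279.8·0.17 + 17.6·0.14 + 306·0.04 = 230.570 sabins.
ᾱ = 230.570 / 909.4 = 0.254.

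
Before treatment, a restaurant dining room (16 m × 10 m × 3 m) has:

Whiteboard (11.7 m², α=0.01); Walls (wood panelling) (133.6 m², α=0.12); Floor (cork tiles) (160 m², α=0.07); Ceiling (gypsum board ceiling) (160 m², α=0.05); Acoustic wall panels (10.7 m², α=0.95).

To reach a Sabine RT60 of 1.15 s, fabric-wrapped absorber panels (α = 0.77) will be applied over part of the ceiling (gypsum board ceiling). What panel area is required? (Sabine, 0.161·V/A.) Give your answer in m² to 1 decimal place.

A₁ = Σ Sᵢαᵢ = 11.7·0.01 + 133.6·0.12 + 160·0.07 + 160·0.05 + 10.7·0.95 = 45.514 sabins.
V = 480 m³. Target absorption A₂ = 0.161 × 480 / 1.15 = 67.200 sabins.
ΔA needed = 67.200 − 45.514 = 21.686 sabins.
Net gain per m²: Δα = 0.77 − 0.05 = 0.72.
Panel area = 21.686 / 0.72 = 30.1 m².

30.1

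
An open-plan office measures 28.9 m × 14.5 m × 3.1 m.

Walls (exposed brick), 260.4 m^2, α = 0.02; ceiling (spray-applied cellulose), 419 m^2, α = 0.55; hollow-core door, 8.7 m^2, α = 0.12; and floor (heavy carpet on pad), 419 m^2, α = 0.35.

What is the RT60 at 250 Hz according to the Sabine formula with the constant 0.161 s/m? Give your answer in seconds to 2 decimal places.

0.55 s

Equivalent absorption area: A = 260.4·0.02 + 419·0.55 + 8.7·0.12 + 419·0.35 = 383.352 m^2.
Room volume: 1299.055 m³.
T = 0.161 V/A = 0.161·1299.055/383.352 = 0.55 s.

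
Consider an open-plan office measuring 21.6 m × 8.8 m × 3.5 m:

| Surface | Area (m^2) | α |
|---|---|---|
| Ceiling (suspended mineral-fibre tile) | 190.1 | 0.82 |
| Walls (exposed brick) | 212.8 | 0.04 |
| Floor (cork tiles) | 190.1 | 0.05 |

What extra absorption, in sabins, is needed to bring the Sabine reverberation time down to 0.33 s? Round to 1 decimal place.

150.7 sabins

Total absorption A₁ = 190.1*0.82 + 212.8*0.04 + 190.1*0.05
  = 155.882 + 8.512 + 9.505 = 173.899 m^2 sabins.
V = 665.28 m³. Required absorption A₂ = 0.161 × 665.28 / 0.33 = 324.576 sabins.
ΔA = A₂ − A₁ = 324.576 − 173.899 = 150.7 sabins.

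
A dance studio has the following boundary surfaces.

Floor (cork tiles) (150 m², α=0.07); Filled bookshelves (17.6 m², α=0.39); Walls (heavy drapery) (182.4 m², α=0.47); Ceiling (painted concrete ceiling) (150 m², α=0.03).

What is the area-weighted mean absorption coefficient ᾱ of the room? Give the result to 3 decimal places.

0.215

S = Σ Sᵢ = 150 + 17.6 + 182.4 + 150 = 500.0 m².
Weighted sum Σ Sα = 107.592.
ᾱ = 107.592 / 500.0 = 0.215.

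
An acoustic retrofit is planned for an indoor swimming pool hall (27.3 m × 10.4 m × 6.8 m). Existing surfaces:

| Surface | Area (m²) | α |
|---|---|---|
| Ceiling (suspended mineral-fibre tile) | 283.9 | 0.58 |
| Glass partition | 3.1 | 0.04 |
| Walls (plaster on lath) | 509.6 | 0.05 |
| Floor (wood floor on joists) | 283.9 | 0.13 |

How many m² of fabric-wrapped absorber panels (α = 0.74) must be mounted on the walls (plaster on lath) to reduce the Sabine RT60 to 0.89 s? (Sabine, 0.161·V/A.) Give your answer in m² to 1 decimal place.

176.9

Equivalent absorption area: A₁ = 283.9×0.58 + 3.1×0.04 + 509.6×0.05 + 283.9×0.13 = 227.173 m².
Required A₂ = 0.161·1930.656/0.89 = 349.254 sabins.
Absorption to add: 349.254 − 227.173 = 122.081 sabins.
Net gain per m²: Δα = 0.74 − 0.05 = 0.69.
Panel area = 122.081 / 0.69 = 176.9 m².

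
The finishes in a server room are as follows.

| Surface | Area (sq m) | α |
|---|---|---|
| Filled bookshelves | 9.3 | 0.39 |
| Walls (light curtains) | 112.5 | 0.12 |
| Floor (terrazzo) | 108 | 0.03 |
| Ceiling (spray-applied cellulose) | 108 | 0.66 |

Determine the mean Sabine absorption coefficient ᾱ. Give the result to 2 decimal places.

S = Σ Sᵢ = 9.3 + 112.5 + 108 + 108 = 337.8 sq m.
Σ(Sᵢαᵢ) = 9.3·0.39 + 112.5·0.12 + 108·0.03 + 108·0.66 = 91.647.
ᾱ = A/S = 0.27.

0.27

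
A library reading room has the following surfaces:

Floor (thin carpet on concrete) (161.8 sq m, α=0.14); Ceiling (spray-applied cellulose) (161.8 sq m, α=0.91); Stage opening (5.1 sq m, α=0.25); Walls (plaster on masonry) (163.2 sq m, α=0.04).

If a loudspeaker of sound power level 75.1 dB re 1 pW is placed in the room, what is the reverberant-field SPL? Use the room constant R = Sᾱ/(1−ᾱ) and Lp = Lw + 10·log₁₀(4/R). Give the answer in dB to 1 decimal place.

56.7 dB

Σ(Sᵢαᵢ) = 161.8×0.14 + 161.8×0.91 + 5.1×0.25 + 163.2×0.04 = 177.693; total area S = 491.9 sq m.
ᾱ = 177.693/491.9 = 0.3612; R = Sᾱ/(1−ᾱ) = 177.693/(1−0.3612) = 278.167 sq m.
Lp = Lw + 10 log₁₀(4/R) = 75.1 -18.42 = 56.7 dB.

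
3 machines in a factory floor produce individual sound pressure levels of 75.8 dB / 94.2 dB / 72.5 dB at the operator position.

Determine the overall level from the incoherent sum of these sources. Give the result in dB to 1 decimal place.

94.3 dB

Sum in the linear (power) domain: Σ 10^(Lᵢ/10) = 10^(75.8/10) + 10^(94.2/10) + 10^(72.5/10) = 2.686e+09.
Combined level = 10 log₁₀(2.686e+09) = 94.3 dB.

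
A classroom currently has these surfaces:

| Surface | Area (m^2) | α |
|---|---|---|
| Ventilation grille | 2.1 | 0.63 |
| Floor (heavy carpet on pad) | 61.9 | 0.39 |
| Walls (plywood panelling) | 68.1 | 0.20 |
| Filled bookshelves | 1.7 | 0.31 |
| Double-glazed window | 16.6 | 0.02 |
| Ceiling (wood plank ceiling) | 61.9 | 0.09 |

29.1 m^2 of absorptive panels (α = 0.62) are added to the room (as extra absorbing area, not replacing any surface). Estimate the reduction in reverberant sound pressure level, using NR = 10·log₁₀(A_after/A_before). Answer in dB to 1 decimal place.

A_before = Σ Sᵢαᵢ = 2.1*0.63 + 61.9*0.39 + 68.1*0.20 + 1.7*0.31 + 16.6*0.02 + 61.9*0.09 = 45.514 sabins.
Added absorption = 29.1 × 0.62 = 18.042 sabins.
A_after = 45.514 + 18.042 = 63.556 sabins.
NR = 10·log₁₀(63.556/45.514) = 1.5 dB.

1.5 dB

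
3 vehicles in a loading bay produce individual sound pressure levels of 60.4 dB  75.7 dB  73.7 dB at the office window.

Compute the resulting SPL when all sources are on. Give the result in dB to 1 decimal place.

77.9 dB

Sum in the linear (power) domain: Σ 10^(Lᵢ/10) = 10^(60.4/10) + 10^(75.7/10) + 10^(73.7/10) = 6.169e+07.
Combined level = 10 log₁₀(6.169e+07) = 77.9 dB.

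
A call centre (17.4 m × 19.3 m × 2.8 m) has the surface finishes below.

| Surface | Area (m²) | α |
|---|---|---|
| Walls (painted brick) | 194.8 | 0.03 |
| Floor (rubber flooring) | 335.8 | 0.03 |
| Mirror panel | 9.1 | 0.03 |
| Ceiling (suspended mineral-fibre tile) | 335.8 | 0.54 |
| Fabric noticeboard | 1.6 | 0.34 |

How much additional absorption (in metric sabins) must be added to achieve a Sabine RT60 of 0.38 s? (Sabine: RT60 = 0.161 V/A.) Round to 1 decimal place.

Equivalent absorption area: A₁ = 194.8*0.03 + 335.8*0.03 + 9.1*0.03 + 335.8*0.54 + 1.6*0.34 = 198.067 m².
For T = 0.38 s, need A₂ = 0.161·V/T = 0.161·940.296/0.38 = 398.389 sabins.
Shortfall: 398.389 − 198.067 = 200.3 sabins.

200.3 sabins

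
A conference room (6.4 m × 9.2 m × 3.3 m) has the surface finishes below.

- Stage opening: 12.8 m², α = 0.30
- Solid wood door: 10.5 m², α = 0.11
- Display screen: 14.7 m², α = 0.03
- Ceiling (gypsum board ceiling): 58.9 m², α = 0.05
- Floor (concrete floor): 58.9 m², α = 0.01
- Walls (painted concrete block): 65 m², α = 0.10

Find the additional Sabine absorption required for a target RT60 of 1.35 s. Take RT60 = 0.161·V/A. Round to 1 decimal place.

7.7 sabins

Summing Sᵢαᵢ: 3.840 + 1.155 + 0.441 + 2.945 + 0.589 + 6.500 → A₁ = 15.470 sabins.
V = 194.304 m³. Required absorption A₂ = 0.161 × 194.304 / 1.35 = 23.173 sabins.
Additional absorption ΔA = 23.173 − 15.470 = 7.7 sabins.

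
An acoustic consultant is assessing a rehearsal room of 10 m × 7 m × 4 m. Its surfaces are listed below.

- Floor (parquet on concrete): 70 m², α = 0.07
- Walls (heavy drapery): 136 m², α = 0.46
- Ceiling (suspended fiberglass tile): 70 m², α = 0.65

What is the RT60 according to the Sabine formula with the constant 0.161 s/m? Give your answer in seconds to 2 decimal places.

0.40 seconds

A = Σ Sᵢαᵢ = 70·0.07 + 136·0.46 + 70·0.65 = 112.960 sabins.
Volume V = 10 × 7 × 4 = 280 m³.
T = 0.161 V/A = 0.161·280/112.960 = 0.40 s.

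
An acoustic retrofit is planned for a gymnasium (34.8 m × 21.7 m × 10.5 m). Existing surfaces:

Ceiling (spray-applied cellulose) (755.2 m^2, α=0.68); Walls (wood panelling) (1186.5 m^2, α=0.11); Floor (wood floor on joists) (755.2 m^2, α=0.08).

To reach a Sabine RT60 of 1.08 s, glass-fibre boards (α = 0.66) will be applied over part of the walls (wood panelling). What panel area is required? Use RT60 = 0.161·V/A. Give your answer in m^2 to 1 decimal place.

A₁ = Σ Sᵢαᵢ = 755.2*0.68 + 1186.5*0.11 + 755.2*0.08 = 704.467 sabins.
V = 7929.18 m³. Target absorption A₂ = 0.161 × 7929.18 / 1.08 = 1182.035 sabins.
Absorption to add: 1182.035 − 704.467 = 477.568 sabins.
Net gain per m^2: Δα = 0.66 − 0.11 = 0.55.
Area = ΔA/Δα = 477.568/0.55 = 868.3 m^2.

868.3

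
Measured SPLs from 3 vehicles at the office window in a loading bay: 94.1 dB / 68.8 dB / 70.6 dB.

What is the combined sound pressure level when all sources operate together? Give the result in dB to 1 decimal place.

Sum in the linear (power) domain: Σ 10^(Lᵢ/10) = 10^(94.1/10) + 10^(68.8/10) + 10^(70.6/10) = 2.589e+09.
Back to dB: 10·log₁₀ Σ = 94.1 dB.

94.1 dB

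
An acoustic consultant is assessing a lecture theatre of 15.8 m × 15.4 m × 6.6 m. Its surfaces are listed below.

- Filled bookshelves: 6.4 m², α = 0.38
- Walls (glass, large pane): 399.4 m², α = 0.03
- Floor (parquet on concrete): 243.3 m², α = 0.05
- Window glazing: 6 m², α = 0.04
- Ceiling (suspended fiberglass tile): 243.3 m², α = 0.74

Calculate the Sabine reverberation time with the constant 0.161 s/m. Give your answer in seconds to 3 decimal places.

1.250 sec

Summing Sᵢαᵢ: 2.432 + 11.982 + 12.165 + 0.240 + 180.042 → A = 206.861 sabins.
Volume V = 15.8 × 15.4 × 6.6 = 1605.912 m³.
RT60 = 0.161 · V / A = 0.161 × 1605.912 / 206.861 = 1.250 s.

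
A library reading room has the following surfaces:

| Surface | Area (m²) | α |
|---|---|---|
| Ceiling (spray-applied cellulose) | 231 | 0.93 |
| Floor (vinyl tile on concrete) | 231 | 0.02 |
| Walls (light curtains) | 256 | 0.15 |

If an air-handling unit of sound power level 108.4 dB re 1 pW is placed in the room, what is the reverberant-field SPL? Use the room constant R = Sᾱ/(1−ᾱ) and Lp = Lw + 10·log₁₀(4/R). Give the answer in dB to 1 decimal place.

88.4 dB

A = 257.850 sabins; S = 718.0 m².
ᾱ = 0.3591, so room constant R = A/(1−ᾱ) = 402.325 m².
Lp = Lw + 10 log₁₀(4/R) = 108.4 -20.03 = 88.4 dB.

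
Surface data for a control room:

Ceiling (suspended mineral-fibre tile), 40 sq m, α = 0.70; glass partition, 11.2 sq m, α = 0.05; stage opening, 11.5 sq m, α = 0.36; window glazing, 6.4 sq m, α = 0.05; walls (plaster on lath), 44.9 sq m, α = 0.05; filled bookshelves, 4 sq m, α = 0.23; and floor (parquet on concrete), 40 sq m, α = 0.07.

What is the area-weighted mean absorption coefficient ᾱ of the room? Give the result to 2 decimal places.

0.25

S = Σ Sᵢ = 40 + 11.2 + 11.5 + 6.4 + 44.9 + 4 + 40 = 158.0 sq m.
A = 40·0.70 + 11.2·0.05 + 11.5·0.36 + 6.4·0.05 + 44.9·0.05 + 4·0.23 + 40·0.07 = 38.985 sabins.
ᾱ = 38.985 / 158.0 = 0.25.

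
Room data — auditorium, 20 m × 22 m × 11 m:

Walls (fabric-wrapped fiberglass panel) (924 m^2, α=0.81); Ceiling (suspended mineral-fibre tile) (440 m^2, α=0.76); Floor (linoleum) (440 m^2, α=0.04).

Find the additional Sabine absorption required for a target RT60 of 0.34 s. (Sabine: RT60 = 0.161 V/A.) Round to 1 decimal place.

A₁ = Σ Sᵢαᵢ = 924·0.81 + 440·0.76 + 440·0.04 = 1100.440 sabins.
For T = 0.34 s, need A₂ = 0.161·V/T = 0.161·4840/0.34 = 2291.882 sabins.
Additional absorption ΔA = 2291.882 − 1100.440 = 1191.4 sabins.

1191.4 sabins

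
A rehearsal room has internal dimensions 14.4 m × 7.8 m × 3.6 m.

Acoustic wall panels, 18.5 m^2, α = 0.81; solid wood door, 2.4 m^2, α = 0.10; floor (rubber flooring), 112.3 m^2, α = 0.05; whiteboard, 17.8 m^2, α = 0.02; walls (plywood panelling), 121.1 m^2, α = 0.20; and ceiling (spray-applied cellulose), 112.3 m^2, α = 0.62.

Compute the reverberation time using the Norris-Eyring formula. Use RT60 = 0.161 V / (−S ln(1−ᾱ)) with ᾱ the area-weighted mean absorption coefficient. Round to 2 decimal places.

0.48 seconds

S = Σ Sᵢ = 384.4 m^2.
Σ(Sᵢαᵢ) = 18.5·0.81 + 2.4·0.10 + 112.3·0.05 + 17.8·0.02 + 121.1·0.20 + 112.3·0.62 = 115.042.
Mean coefficient ᾱ = A/S = 0.2993.
−S·ln(1−ᾱ) = −384.4 × ln(1 − 0.2993) = 136.722.
V = 14.4 × 7.8 × 3.6 = 404.352 m³.
T = 0.161·V/[−S·ln(1−ᾱ)] = 0.161·404.352/136.722 = 0.48 s.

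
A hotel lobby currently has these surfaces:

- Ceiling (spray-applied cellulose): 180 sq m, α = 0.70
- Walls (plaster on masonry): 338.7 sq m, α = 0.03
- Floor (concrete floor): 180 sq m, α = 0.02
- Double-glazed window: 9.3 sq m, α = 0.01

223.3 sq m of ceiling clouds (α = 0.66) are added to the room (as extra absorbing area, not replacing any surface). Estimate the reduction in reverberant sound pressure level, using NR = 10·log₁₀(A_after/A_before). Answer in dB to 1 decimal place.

Summing Sᵢαᵢ: 126.000 + 10.161 + 3.600 + 0.093 → A_before = 139.854 sabins.
Added absorption = 223.3 × 0.66 = 147.378 sabins.
New total A_after = 287.232 sabins.
NR = 10·log₁₀(287.232/139.854) = 3.1 dB.

3.1 dB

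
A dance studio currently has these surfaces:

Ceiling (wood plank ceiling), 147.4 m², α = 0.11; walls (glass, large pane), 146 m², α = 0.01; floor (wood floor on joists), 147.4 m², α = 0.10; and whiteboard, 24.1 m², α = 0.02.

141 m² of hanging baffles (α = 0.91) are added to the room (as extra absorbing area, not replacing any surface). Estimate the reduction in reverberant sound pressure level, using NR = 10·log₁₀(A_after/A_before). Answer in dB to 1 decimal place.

6.9 dB

Summing Sᵢαᵢ: 16.214 + 1.460 + 14.740 + 0.482 → A_before = 32.896 sabins.
Added absorption = 141 × 0.91 = 128.310 sabins.
A_after = 32.896 + 128.310 = 161.206 sabins.
NR = 10·log₁₀(161.206/32.896) = 6.9 dB.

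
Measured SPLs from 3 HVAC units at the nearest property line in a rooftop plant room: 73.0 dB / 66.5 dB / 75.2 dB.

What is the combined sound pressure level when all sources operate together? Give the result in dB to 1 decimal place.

Converting to relative power and adding: 10^(73.0/10) + 10^(66.5/10) + 10^(75.2/10) = 5.753e+07.
Combined level = 10 log₁₀(5.753e+07) = 77.6 dB.

77.6 dB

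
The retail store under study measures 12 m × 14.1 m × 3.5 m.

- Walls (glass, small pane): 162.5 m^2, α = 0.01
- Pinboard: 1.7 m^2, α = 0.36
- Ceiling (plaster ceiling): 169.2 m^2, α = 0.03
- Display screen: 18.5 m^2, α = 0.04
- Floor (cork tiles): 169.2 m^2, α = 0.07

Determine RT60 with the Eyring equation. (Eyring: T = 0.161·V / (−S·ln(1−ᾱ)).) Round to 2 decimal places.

Total surface area S = 162.5 + 1.7 + 169.2 + 18.5 + 169.2 = 521.1 m^2.
Absorption A = 162.5×0.01 + 1.7×0.36 + 169.2×0.03 + 18.5×0.04 + 169.2×0.07 = 19.897 sabins.
ᾱ = 19.897 / 521.1 = 0.0382.
Eyring denominator: −S ln(1−ᾱ) = 20.296.
V = 12 × 14.1 × 3.5 = 592.2 m³.
T = 0.161·V/[−S·ln(1−ᾱ)] = 0.161·592.2/20.296 = 4.70 s.

4.70 sec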